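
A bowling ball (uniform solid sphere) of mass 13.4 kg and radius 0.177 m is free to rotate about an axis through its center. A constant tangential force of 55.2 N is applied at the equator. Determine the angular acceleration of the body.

α ≈ 58.2 rad/s²

I = (2/5)MR² = (2/5)(13.4)(0.177)² = 0.1679 kg·m².
τ = F R = (55.2)(0.177) = 9.770 N·m.
Newton's second law for rotation, τ = Iα, gives α = τ/I = 9.770/0.1679 = 58.18 rad/s².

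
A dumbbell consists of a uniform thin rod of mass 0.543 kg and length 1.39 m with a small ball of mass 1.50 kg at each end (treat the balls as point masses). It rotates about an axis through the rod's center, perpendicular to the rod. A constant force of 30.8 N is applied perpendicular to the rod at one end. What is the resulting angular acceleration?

I_rod = (1/12)ML² = (1/12)(0.543)(1.39)² = 0.08743 kg·m².
I_balls = 2·m·(L/2)² = 2(1.50)(0.6950)² = 1.449 kg·m².
Total I = 1.537 kg·m².
τ = F·(L/2) = (30.8)(0.695) = 21.41 N·m.
α = τ/I = 21.41/1.537 = 13.93 rad/s².

α ≈ 13.9 rad/s²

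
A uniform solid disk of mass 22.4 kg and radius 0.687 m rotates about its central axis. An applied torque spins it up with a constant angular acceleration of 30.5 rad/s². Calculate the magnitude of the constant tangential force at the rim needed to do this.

F ≈ 235 N

I = ½MR² = (1/2)(22.4)(0.687)² = 5.286 kg·m².
The required torque is τ = Iα = (5.286)(30.50) = 161.2 N·m.
A tangential force at the rim gives τ = FR, so F = τ/R = 161.2/0.687 = 234.7 N.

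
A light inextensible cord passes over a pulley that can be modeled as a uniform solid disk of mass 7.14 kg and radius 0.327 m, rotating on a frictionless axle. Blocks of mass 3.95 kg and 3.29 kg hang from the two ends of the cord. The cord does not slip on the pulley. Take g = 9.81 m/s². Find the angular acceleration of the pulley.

I = ½MR² = (1/2)(7.14)(0.327)² = 0.3817 kg·m².
Heavier block: m₁g − T₁ = m₁a. Lighter block: T₂ − m₂g = m₂a.
Pulley: (T₁ − T₂)R = Iα = I(a/R), so T₁ − T₂ = (I/R²)a = (1/2)M_p a = 3.570·a.
Adding the three: (m₁ − m₂)g = (m₁ + m₂ + 3.570)a, so a = (3.95 − 3.29)(9.81)/(3.95 + 3.29 + 3.570) = 0.5989 m/s².
α = a/R = 0.5989/0.327 = 1.832 rad/s².

α ≈ 1.83 rad/s²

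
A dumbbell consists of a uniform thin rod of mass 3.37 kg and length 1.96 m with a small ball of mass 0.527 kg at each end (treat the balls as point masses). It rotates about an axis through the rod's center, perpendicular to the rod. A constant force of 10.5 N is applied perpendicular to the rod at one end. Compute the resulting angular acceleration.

I_rod = (1/12)ML² = (1/12)(3.37)(1.96)² = 1.079 kg·m².
I_balls = 2·m·(L/2)² = 2(0.527)(0.9800)² = 1.012 kg·m².
Total I = 2.091 kg·m².
τ = F·(L/2) = (10.5)(0.980) = 10.29 N·m.
α = τ/I = 10.29/2.091 = 4.921 rad/s².

α ≈ 4.92 rad/s²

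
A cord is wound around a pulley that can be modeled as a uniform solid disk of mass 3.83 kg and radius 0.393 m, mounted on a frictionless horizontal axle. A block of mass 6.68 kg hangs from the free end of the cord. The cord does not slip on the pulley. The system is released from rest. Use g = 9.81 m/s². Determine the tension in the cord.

I = ½MR² = (1/2)(3.83)(0.393)² = 0.2958 kg·m².
Block: mg − T = ma. Pulley: TR = Iα. No-slip: a = αR, so T = (I/R²)a = 1.915·a.
Then mg = (m + 1.915)a, so a = (6.68)(9.81)/(6.68 + 1.915) = 7.624 m/s².
T = 1.915·a = 14.60 N.

T ≈ 14.6 N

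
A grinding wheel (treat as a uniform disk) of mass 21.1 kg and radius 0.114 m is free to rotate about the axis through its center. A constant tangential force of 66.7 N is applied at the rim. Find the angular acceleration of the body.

α ≈ 55.5 rad/s²

I = ½MR² = (1/2)(21.1)(0.114)² = 0.1371 kg·m².
τ = F R = (66.7)(0.114) = 7.604 N·m.
Newton's second law for rotation, τ = Iα, gives α = τ/I = 7.604/0.1371 = 55.46 rad/s².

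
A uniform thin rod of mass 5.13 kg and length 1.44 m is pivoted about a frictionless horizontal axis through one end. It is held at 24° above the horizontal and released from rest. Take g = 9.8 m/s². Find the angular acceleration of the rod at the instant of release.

About the pivot, I = (1/3)ML² = (1/3)(5.13)(1.44)² = 3.546 kg·m².
The weight acts at the center, a distance L/2 = 0.7200 m from the pivot; τ = Mg(L/2) cos 24° = 33.07 N·m.
α = τ/I = 33.07/3.546 = 9.326 rad/s².

α ≈ 9.33 rad/s²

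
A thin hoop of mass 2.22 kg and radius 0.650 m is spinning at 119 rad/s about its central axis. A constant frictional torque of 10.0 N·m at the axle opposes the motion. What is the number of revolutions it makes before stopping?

I = MR² = (2.22)(0.650)² = 0.9380 kg·m².
The net torque has magnitude 10.0 N·m, opposing ω.
|α| = τ/I = 10.00/0.9380 = 10.66 rad/s² (deceleration).
ω² = ω₀² − 2|α|θ with ω = 0 ⇒ θ = ω₀²/(2|α|) = 664.1 rad = 105.7 rev.

≈ 106 revolutions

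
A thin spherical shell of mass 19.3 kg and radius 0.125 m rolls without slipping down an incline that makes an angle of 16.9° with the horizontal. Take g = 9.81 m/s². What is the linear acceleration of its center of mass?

Translation along the incline: Mg sinθ − f = Ma.
Rotation about the center: fR = Iα with I = (2/3)MR². No-slip gives a = αR, so f = (I/R²)a = (2/3)M a.
Substituting: Mg sinθ = (1 + 0.6667)Ma, so a = g sinθ/(1 + 0.6667) = (9.81) sin 16.9° / 1.667 = 1.711 m/s².

a ≈ 1.71 m/s²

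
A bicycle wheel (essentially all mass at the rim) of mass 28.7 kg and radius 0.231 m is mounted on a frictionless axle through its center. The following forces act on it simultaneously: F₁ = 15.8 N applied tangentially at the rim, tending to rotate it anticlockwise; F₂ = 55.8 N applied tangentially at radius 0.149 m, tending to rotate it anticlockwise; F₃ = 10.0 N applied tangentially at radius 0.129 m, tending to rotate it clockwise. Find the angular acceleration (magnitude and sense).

α ≈ 6.97 rad/s², anticlockwise

I = MR² = (28.7)(0.231)² = 1.531 kg·m².
Taking anticlockwise as positive: τ₁ = +(15.8)(0.231) = +3.650 N·m; τ₂ = +(55.8)(0.149) = +8.314 N·m; τ₃ = −(10.0)(0.129) = −1.290 N·m.
Net torque τ = 10.67 N·m.
α = τ/I = 10.67/1.531 = 6.970 rad/s².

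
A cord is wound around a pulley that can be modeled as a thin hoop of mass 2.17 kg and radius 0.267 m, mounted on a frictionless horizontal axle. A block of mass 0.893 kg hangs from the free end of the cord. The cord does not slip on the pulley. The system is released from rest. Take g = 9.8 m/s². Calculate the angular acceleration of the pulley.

I = MR² = (2.17)(0.267)² = 0.1547 kg·m².
Block: mg − T = ma. Pulley: TR = Iα. No-slip: a = αR, so T = (I/R²)a = 2.170·a.
Then mg = (m + 2.170)a, so a = (0.893)(9.8)/(0.893 + 2.170) = 2.857 m/s².
α = a/R = 2.857/0.267 = 10.70 rad/s².

α ≈ 10.7 rad/s²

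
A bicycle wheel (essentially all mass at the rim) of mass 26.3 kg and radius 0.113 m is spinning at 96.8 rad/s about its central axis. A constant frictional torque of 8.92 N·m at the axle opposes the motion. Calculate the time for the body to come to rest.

t ≈ 3.64 s

I = MR² = (26.3)(0.113)² = 0.3358 kg·m².
The net torque has magnitude 8.92 N·m, opposing ω.
|α| = τ/I = 8.920/0.3358 = 26.56 rad/s² (deceleration).
0 = ω₀ − |α|t ⇒ t = ω₀/|α| = 96.8/26.56 = 3.644 s.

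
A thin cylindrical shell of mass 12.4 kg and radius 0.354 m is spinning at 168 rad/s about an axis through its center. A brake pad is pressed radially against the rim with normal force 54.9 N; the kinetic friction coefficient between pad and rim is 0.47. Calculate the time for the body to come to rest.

t ≈ 28.6 s

I = MR² = (12.4)(0.354)² = 1.554 kg·m².
Friction force f = μN = (0.47)(54.9) = 25.80 N at the rim; torque magnitude τ = fR = 9.134 N·m, opposing ω.
|α| = τ/I = 9.134/1.554 = 5.878 rad/s² (deceleration).
0 = ω₀ − |α|t ⇒ t = ω₀/|α| = 168/5.878 = 28.58 s.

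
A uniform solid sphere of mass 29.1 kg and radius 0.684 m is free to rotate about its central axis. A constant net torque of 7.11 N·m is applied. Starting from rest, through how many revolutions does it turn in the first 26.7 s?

≈ 74.1 revolutions

I = (2/5)MR² = (2/5)(29.1)(0.684)² = 5.446 kg·m².
α = τ/I = 7.11/5.446 = 1.306 rad/s².
θ = ½αt² = ½(1.306)(26.7)² = 465.4 rad.
Revolutions = θ/(2π) = 74.07.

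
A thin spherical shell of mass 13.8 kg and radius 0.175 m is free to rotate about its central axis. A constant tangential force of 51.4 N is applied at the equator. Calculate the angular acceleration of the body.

I = (2/3)MR² = (2/3)(13.8)(0.175)² = 0.2817 kg·m².
τ = F R = (51.4)(0.175) = 8.995 N·m.
From τ = Iα: α = 8.995/0.2817 = 31.93 rad/s².

α ≈ 31.9 rad/s²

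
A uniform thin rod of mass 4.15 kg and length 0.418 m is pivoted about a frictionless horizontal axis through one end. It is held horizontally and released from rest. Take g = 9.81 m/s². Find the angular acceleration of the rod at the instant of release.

About the pivot, I = (1/3)ML² = (1/3)(4.15)(0.418)² = 0.2417 kg·m².
The weight acts at the center, a distance L/2 = 0.2090 m from the pivot; τ = Mg(L/2) = 8.509 N·m.
α = τ/I = 8.509/0.2417 = 35.20 rad/s².

α ≈ 35.2 rad/s²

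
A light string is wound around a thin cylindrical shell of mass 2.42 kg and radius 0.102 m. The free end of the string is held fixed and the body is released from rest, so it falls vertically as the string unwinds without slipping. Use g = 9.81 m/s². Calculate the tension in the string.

T ≈ 11.9 N

Translation: Mg − T = Ma. Rotation about the center: TR = Iα with I = MR².
With a = αR: T = (I/R²)a = M a, so Mg = (1 + 1.000)Ma.
a = g/(1 + 1.000) = 9.81/2.000 = 4.905 m/s².
T = 1.000·M·a = (1.000)(2.42)(4.905) = 11.87 N.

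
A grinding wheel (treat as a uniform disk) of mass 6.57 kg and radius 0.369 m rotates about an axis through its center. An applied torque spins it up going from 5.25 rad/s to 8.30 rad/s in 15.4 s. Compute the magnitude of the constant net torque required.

I = ½MR² = (1/2)(6.57)(0.369)² = 0.4473 kg·m².
α = Δω/Δt = (8.30 − 5.25)/15.4 = 0.1981 rad/s².
τ = Iα = (0.4473)(0.1981) = 0.08859 N·m.

τ ≈ 0.0886 N·m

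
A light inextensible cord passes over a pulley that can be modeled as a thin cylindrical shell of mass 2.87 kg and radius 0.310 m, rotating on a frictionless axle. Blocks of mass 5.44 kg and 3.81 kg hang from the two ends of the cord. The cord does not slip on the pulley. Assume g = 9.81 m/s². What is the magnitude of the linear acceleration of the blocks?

I = MR² = (2.87)(0.310)² = 0.2758 kg·m².
Heavier block: m₁g − T₁ = m₁a. Lighter block: T₂ − m₂g = m₂a.
Pulley: (T₁ − T₂)R = Iα = I(a/R), so T₁ − T₂ = (I/R²)a = 1·M_p a = 2.870·a.
Adding the three: (m₁ − m₂)g = (m₁ + m₂ + 2.870)a, so a = (5.44 − 3.81)(9.81)/(5.44 + 3.81 + 2.870) = 1.319 m/s².

a ≈ 1.32 m/s²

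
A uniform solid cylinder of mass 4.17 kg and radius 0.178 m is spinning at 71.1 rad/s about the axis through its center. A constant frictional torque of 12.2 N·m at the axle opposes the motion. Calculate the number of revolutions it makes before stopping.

I = ½MR² = (1/2)(4.17)(0.178)² = 0.06606 kg·m².
The net torque has magnitude 12.2 N·m, opposing ω.
|α| = τ/I = 12.20/0.06606 = 184.7 rad/s² (deceleration).
ω² = ω₀² − 2|α|θ with ω = 0 ⇒ θ = ω₀²/(2|α|) = 13.69 rad = 2.178 rev.

≈ 2.18 revolutions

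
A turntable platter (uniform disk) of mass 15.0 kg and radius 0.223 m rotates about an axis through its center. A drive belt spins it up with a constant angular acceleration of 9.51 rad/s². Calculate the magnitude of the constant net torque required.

I = ½MR² = (1/2)(15.0)(0.223)² = 0.3730 kg·m².
τ = Iα = (0.3730)(9.510) = 3.547 N·m.

τ ≈ 3.55 N·m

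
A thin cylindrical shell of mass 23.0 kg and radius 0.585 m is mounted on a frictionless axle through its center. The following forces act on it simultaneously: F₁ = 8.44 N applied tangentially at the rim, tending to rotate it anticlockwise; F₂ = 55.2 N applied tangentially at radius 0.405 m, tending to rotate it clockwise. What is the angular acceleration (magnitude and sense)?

α ≈ 2.21 rad/s², clockwise

I = MR² = (23.0)(0.585)² = 7.871 kg·m².
Taking anticlockwise as positive: τ₁ = +(8.44)(0.585) = +4.937 N·m; τ₂ = −(55.2)(0.405) = −22.36 N·m.
Net torque τ = -17.42 N·m.
α = τ/I = -17.42/7.871 = -2.213 rad/s².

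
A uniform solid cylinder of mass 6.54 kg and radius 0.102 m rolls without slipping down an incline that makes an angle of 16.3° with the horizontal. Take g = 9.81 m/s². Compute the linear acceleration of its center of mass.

a ≈ 1.84 m/s²

Translation along the incline: Mg sinθ − f = Ma.
Rotation about the center: fR = Iα with I = ½MR². No-slip gives a = αR, so f = (I/R²)a = (1/2)M a.
Substituting: Mg sinθ = (1 + 0.5000)Ma, so a = g sinθ/(1 + 0.5000) = (9.81) sin 16.3° / 1.500 = 1.836 m/s².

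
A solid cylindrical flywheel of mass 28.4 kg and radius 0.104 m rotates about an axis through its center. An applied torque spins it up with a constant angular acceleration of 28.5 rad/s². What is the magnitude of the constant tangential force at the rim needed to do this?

F ≈ 42.1 N

I = ½MR² = (1/2)(28.4)(0.104)² = 0.1536 kg·m².
The required torque is τ = Iα = (0.1536)(28.50) = 4.377 N·m.
A tangential force at the rim gives τ = FR, so F = τ/R = 4.377/0.104 = 42.09 N.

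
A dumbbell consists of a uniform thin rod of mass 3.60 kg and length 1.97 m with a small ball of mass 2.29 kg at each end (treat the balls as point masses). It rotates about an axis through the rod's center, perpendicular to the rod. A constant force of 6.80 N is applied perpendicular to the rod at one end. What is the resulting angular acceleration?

I_rod = (1/12)ML² = (1/12)(3.60)(1.97)² = 1.164 kg·m².
I_balls = 2·m·(L/2)² = 2(2.29)(0.9850)² = 4.444 kg·m².
Total I = 5.608 kg·m².
τ = F·(L/2) = (6.80)(0.985) = 6.698 N·m.
α = τ/I = 6.698/5.608 = 1.194 rad/s².

α ≈ 1.19 rad/s²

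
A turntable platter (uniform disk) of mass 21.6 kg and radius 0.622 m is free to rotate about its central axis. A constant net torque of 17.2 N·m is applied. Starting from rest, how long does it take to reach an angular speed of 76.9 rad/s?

I = ½MR² = (1/2)(21.6)(0.622)² = 4.178 kg·m².
α = τ/I = 17.2/4.178 = 4.116 rad/s².
ω = αt ⇒ t = ω/α = 76.9/4.116 = 18.68 s.

t ≈ 18.7 s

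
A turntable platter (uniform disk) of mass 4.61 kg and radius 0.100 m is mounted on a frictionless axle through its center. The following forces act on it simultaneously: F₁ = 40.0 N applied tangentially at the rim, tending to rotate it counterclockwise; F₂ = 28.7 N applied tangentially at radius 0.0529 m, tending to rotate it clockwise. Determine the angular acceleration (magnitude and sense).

α ≈ 108 rad/s², counterclockwise

I = ½MR² = (1/2)(4.61)(0.100)² = 0.02305 kg·m².
Taking counterclockwise as positive: τ₁ = +(40.0)(0.100) = +4.000 N·m; τ₂ = −(28.7)(0.0529) = −1.518 N·m.
Net torque τ = 2.482 N·m.
α = τ/I = 2.482/0.02305 = 107.7 rad/s².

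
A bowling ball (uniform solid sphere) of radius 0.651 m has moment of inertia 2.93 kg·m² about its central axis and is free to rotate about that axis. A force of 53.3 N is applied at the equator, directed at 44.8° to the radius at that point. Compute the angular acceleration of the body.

α ≈ 8.34 rad/s²

Only the tangential component produces torque: τ = F R sinθ = (53.3)(0.651) sin 44.8° = 24.45 N·m.
From τ = Iα: α = 24.45/2.930 = 8.345 rad/s².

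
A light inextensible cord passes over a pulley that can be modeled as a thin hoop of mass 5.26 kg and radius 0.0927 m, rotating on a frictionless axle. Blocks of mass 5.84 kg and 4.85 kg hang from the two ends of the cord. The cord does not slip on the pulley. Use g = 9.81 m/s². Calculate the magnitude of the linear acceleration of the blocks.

I = MR² = (5.26)(0.0927)² = 0.04520 kg·m².
Heavier block: m₁g − T₁ = m₁a. Lighter block: T₂ − m₂g = m₂a.
Pulley: (T₁ − T₂)R = Iα = I(a/R), so T₁ − T₂ = (I/R²)a = 1·M_p a = 5.260·a.
Adding the three: (m₁ − m₂)g = (m₁ + m₂ + 5.260)a, so a = (5.84 − 4.85)(9.81)/(5.84 + 4.85 + 5.260) = 0.6089 m/s².

a ≈ 0.609 m/s²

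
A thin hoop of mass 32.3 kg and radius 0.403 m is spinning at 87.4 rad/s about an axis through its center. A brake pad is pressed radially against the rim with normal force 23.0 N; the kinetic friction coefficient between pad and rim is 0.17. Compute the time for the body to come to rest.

I = MR² = (32.3)(0.403)² = 5.246 kg·m².
Friction force f = μN = (0.17)(23.0) = 3.910 N at the rim; torque magnitude τ = fR = 1.576 N·m, opposing ω.
|α| = τ/I = 1.576/5.246 = 0.3004 rad/s² (deceleration).
0 = ω₀ − |α|t ⇒ t = ω₀/|α| = 87.4/0.3004 = 291.0 s.

t ≈ 291 s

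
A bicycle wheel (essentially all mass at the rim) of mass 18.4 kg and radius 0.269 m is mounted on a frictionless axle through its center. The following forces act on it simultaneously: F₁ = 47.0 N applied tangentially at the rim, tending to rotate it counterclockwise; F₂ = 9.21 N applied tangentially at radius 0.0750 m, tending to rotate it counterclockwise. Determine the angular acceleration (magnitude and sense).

I = MR² = (18.4)(0.269)² = 1.331 kg·m².
Taking counterclockwise as positive: τ₁ = +(47.0)(0.269) = +12.64 N·m; τ₂ = +(9.21)(0.0750) = +0.6908 N·m.
Net torque τ = 13.33 N·m.
α = τ/I = 13.33/1.331 = 10.01 rad/s².

α ≈ 10.0 rad/s², counterclockwise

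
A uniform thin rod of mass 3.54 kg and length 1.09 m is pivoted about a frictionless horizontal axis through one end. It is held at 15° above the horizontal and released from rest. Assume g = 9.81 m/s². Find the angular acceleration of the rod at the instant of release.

α ≈ 13.0 rad/s²

About the pivot, I = (1/3)ML² = (1/3)(3.54)(1.09)² = 1.402 kg·m².
The weight acts at the center, a distance L/2 = 0.5450 m from the pivot; τ = Mg(L/2) cos 15° = 18.28 N·m.
α = τ/I = 18.28/1.402 = 13.04 rad/s².
(Equivalently α = (3g/(2L)) cos 15° = 13.04 rad/s².)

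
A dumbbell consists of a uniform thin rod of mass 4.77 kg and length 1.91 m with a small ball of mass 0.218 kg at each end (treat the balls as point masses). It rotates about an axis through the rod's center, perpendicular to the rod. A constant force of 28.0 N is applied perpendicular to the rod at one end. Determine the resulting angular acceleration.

I_rod = (1/12)ML² = (1/12)(4.77)(1.91)² = 1.450 kg·m².
I_balls = 2·m·(L/2)² = 2(0.218)(0.9550)² = 0.3976 kg·m².
Total I = 1.848 kg·m².
τ = F·(L/2) = (28.0)(0.955) = 26.74 N·m.
α = τ/I = 26.74/1.848 = 14.47 rad/s².

α ≈ 14.5 rad/s²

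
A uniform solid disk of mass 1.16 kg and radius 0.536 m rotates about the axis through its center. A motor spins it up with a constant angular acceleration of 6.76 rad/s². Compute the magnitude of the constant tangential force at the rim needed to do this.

F ≈ 2.10 N

I = ½MR² = (1/2)(1.16)(0.536)² = 0.1666 kg·m².
The required torque is τ = Iα = (0.1666)(6.760) = 1.126 N·m.
A tangential force at the rim gives τ = FR, so F = τ/R = 1.126/0.536 = 2.102 N.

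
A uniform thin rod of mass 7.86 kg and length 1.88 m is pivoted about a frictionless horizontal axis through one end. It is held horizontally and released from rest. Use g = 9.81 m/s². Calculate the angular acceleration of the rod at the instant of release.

About the pivot, I = (1/3)ML² = (1/3)(7.86)(1.88)² = 9.260 kg·m².
The weight acts at the center, a distance L/2 = 0.9400 m from the pivot; τ = Mg(L/2) = 72.48 N·m.
α = τ/I = 72.48/9.260 = 7.827 rad/s².

α ≈ 7.83 rad/s²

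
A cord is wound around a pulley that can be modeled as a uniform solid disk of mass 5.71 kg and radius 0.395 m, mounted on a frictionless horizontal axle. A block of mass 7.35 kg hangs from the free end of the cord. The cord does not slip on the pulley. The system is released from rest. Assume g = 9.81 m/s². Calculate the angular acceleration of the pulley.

α ≈ 17.9 rad/s²

I = ½MR² = (1/2)(5.71)(0.395)² = 0.4455 kg·m².
Block: mg − T = ma. Pulley: TR = Iα. No-slip: a = αR, so T = (I/R²)a = 2.855·a.
Then mg = (m + 2.855)a, so a = (7.35)(9.81)/(7.35 + 2.855) = 7.066 m/s².
α = a/R = 7.066/0.395 = 17.89 rad/s².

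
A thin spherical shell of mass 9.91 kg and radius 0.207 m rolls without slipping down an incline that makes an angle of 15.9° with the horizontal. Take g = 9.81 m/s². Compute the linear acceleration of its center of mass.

a ≈ 1.61 m/s²

Translation along the incline: Mg sinθ − f = Ma.
Rotation about the center: fR = Iα with I = (2/3)MR². No-slip gives a = αR, so f = (I/R²)a = (2/3)M a.
Substituting: Mg sinθ = (1 + 0.6667)Ma, so a = g sinθ/(1 + 0.6667) = (9.81) sin 15.9° / 1.667 = 1.613 m/s².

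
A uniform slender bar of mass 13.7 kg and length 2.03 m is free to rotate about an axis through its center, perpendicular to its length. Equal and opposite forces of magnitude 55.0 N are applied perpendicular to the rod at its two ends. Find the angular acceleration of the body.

I = (1/12)ML² = (1/12)(13.7)(2.03)² = 4.705 kg·m².
The couple gives τ = F·(L/2) + F·(L/2) = F L = (55.0)(2.03) = 111.6 N·m.
From τ = Iα: α = 111.6/4.705 = 23.73 rad/s².

α ≈ 23.7 rad/s²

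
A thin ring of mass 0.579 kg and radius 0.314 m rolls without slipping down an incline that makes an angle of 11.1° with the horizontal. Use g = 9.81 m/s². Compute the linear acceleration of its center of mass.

a ≈ 0.944 m/s²

Translation along the incline: Mg sinθ − f = Ma.
Rotation about the center: fR = Iα with I = MR². No-slip gives a = αR, so f = (I/R²)a = M a.
Substituting: Mg sinθ = (1 + 1.000)Ma, so a = g sinθ/(1 + 1.000) = (9.81) sin 11.1° / 2.000 = 0.9443 m/s².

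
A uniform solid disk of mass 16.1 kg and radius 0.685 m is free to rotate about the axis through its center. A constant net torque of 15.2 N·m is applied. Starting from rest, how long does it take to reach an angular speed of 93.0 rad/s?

t ≈ 23.1 s

I = ½MR² = (1/2)(16.1)(0.685)² = 3.777 kg·m².
α = τ/I = 15.2/3.777 = 4.024 rad/s².
ω = αt ⇒ t = ω/α = 93.0/4.024 = 23.11 s.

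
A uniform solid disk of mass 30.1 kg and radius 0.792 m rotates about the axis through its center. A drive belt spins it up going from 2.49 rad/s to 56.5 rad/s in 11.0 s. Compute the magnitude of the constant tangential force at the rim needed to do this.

I = ½MR² = (1/2)(30.1)(0.792)² = 9.440 kg·m².
α = Δω/Δt = (56.5 − 2.49)/11.0 = 4.910 rad/s².
The required torque is τ = Iα = (9.440)(4.910) = 46.35 N·m.
A tangential force at the rim gives τ = FR, so F = τ/R = 46.35/0.792 = 58.53 N.

F ≈ 58.5 N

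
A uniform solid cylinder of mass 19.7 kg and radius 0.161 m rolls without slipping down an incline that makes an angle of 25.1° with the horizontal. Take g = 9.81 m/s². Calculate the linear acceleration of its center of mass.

a ≈ 2.77 m/s²

Translation along the incline: Mg sinθ − f = Ma.
Rotation about the center: fR = Iα with I = ½MR². No-slip gives a = αR, so f = (I/R²)a = (1/2)M a.
Substituting: Mg sinθ = (1 + 0.5000)Ma, so a = g sinθ/(1 + 0.5000) = (9.81) sin 25.1° / 1.500 = 2.774 m/s².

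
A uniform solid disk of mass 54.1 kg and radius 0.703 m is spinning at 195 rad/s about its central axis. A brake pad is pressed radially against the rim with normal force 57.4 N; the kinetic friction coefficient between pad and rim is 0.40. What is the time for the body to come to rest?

t ≈ 162 s

I = ½MR² = (1/2)(54.1)(0.703)² = 13.37 kg·m².
Friction force f = μN = (0.40)(57.4) = 22.96 N at the rim; torque magnitude τ = fR = 16.14 N·m, opposing ω.
|α| = τ/I = 16.14/13.37 = 1.207 rad/s² (deceleration).
0 = ω₀ − |α|t ⇒ t = ω₀/|α| = 195/1.207 = 161.5 s.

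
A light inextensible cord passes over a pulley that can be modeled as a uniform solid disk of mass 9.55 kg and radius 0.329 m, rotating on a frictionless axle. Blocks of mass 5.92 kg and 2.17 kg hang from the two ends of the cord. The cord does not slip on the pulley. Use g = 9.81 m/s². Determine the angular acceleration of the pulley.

α ≈ 8.69 rad/s²

I = ½MR² = (1/2)(9.55)(0.329)² = 0.5169 kg·m².
Heavier block: m₁g − T₁ = m₁a. Lighter block: T₂ − m₂g = m₂a.
Pulley: (T₁ − T₂)R = Iα = I(a/R), so T₁ − T₂ = (I/R²)a = (1/2)M_p a = 4.775·a.
Adding the three: (m₁ − m₂)g = (m₁ + m₂ + 4.775)a, so a = (5.92 − 2.17)(9.81)/(5.92 + 2.17 + 4.775) = 2.860 m/s².
α = a/R = 2.860/0.329 = 8.691 rad/s².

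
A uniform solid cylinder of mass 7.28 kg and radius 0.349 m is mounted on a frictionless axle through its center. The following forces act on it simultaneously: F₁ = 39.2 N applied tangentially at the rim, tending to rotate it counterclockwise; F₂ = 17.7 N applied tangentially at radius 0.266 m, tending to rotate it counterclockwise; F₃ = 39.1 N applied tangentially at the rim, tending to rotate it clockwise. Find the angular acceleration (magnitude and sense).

I = ½MR² = (1/2)(7.28)(0.349)² = 0.4434 kg·m².
Taking counterclockwise as positive: τ₁ = +(39.2)(0.349) = +13.68 N·m; τ₂ = +(17.7)(0.266) = +4.708 N·m; τ₃ = −(39.1)(0.349) = −13.65 N·m.
Net torque τ = 4.743 N·m.
α = τ/I = 4.743/0.4434 = 10.70 rad/s².

α ≈ 10.7 rad/s², counterclockwise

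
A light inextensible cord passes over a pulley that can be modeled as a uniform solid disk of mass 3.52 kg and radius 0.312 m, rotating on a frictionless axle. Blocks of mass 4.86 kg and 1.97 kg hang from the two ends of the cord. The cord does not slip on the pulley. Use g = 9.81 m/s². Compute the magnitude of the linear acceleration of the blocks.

I = ½MR² = (1/2)(3.52)(0.312)² = 0.1713 kg·m².
Heavier block: m₁g − T₁ = m₁a. Lighter block: T₂ − m₂g = m₂a.
Pulley: (T₁ − T₂)R = Iα = I(a/R), so T₁ − T₂ = (I/R²)a = (1/2)M_p a = 1.760·a.
Adding the three: (m₁ − m₂)g = (m₁ + m₂ + 1.760)a, so a = (4.86 − 1.97)(9.81)/(4.86 + 1.97 + 1.760) = 3.300 m/s².

a ≈ 3.30 m/s²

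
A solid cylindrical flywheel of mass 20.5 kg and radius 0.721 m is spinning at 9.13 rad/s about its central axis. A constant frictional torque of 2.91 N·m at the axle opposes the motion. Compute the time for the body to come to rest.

I = ½MR² = (1/2)(20.5)(0.721)² = 5.328 kg·m².
The net torque has magnitude 2.91 N·m, opposing ω.
|α| = τ/I = 2.910/5.328 = 0.5461 rad/s² (deceleration).
0 = ω₀ − |α|t ⇒ t = ω₀/|α| = 9.13/0.5461 = 16.72 s.

t ≈ 16.7 s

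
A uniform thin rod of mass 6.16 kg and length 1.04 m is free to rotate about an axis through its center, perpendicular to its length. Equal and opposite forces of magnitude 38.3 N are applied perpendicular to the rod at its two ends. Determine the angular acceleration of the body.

α ≈ 71.7 rad/s²

I = (1/12)ML² = (1/12)(6.16)(1.04)² = 0.5552 kg·m².
The couple gives τ = F·(L/2) + F·(L/2) = F L = (38.3)(1.04) = 39.83 N·m.
Newton's second law for rotation, τ = Iα, gives α = τ/I = 39.83/0.5552 = 71.74 rad/s².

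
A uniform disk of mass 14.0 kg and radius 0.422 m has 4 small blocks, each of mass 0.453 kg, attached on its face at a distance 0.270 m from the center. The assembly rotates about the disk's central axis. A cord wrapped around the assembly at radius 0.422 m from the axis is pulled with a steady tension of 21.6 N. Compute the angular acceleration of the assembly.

I_disk = ½MR² = ½(14.0)(0.422)² = 1.247 kg·m².
I_blocks = 4·m·r² = 4(0.453)(0.270)² = 0.1321 kg·m².
Total I = 1.379 kg·m².
τ = F r = (21.6)(0.422) = 9.115 N·m.
α = τ/I = 9.115/1.379 = 6.612 rad/s².

α ≈ 6.61 rad/s²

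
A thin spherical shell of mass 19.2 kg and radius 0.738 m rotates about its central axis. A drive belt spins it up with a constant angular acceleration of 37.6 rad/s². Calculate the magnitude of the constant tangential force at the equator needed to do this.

F ≈ 355 N

I = (2/3)MR² = (2/3)(19.2)(0.738)² = 6.971 kg·m².
The required torque is τ = Iα = (6.971)(37.60) = 262.1 N·m.
A tangential force at the equator gives τ = FR, so F = τ/R = 262.1/0.738 = 355.2 N.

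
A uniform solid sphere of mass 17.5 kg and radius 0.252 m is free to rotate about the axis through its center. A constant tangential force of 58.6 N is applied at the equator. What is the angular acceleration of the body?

I = (2/5)MR² = (2/5)(17.5)(0.252)² = 0.4445 kg·m².
τ = F R = (58.6)(0.252) = 14.77 N·m.
Newton's second law for rotation, τ = Iα, gives α = τ/I = 14.77/0.4445 = 33.22 rad/s².

α ≈ 33.2 rad/s²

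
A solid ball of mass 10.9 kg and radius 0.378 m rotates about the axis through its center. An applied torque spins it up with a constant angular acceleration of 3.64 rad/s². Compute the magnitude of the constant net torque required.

I = (2/5)MR² = (2/5)(10.9)(0.378)² = 0.6230 kg·m².
τ = Iα = (0.6230)(3.640) = 2.268 N·m.

τ ≈ 2.27 N·m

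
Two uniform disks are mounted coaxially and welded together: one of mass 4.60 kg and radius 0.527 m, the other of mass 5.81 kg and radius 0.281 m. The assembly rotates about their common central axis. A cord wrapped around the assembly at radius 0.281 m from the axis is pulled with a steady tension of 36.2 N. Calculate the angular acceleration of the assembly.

I = ½M₁R₁² + ½M₂R₂² = ½(4.60)(0.527)² + ½(5.81)(0.281)² = 0.8682 kg·m².
τ = F r = (36.2)(0.281) = 10.17 N·m.
α = τ/I = 10.17/0.8682 = 11.72 rad/s².

α ≈ 11.7 rad/s²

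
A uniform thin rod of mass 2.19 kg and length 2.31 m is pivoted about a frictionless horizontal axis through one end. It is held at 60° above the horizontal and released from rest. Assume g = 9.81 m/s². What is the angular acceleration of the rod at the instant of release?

α ≈ 3.19 rad/s²

About the pivot, I = (1/3)ML² = (1/3)(2.19)(2.31)² = 3.895 kg·m².
The weight acts at the center, a distance L/2 = 1.155 m from the pivot; τ = Mg(L/2) cos 60° = 12.41 N·m.
α = τ/I = 12.41/3.895 = 3.185 rad/s².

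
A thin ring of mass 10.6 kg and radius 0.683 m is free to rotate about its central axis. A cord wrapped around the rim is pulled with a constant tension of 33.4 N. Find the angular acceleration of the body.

α ≈ 4.61 rad/s²

I = MR² = (10.6)(0.683)² = 4.945 kg·m².
τ = F R = (33.4)(0.683) = 22.81 N·m.
Newton's second law for rotation, τ = Iα, gives α = τ/I = 22.81/4.945 = 4.613 rad/s².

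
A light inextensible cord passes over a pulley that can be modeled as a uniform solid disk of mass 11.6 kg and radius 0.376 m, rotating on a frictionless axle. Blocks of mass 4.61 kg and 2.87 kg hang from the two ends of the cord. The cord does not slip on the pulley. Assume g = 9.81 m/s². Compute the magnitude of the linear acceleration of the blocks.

I = ½MR² = (1/2)(11.6)(0.376)² = 0.8200 kg·m².
Heavier block: m₁g − T₁ = m₁a. Lighter block: T₂ − m₂g = m₂a.
Pulley: (T₁ − T₂)R = Iα = I(a/R), so T₁ − T₂ = (I/R²)a = (1/2)M_p a = 5.800·a.
Adding the three: (m₁ − m₂)g = (m₁ + m₂ + 5.800)a, so a = (4.61 − 2.87)(9.81)/(4.61 + 2.87 + 5.800) = 1.285 m/s².

a ≈ 1.29 m/s²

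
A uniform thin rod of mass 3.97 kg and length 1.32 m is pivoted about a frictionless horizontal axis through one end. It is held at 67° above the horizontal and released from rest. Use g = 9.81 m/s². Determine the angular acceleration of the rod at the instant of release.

About the pivot, I = (1/3)ML² = (1/3)(3.97)(1.32)² = 2.306 kg·m².
The weight acts at the center, a distance L/2 = 0.6600 m from the pivot; τ = Mg(L/2) cos 67° = 10.04 N·m.
α = τ/I = 10.04/2.306 = 4.356 rad/s².

α ≈ 4.36 rad/s²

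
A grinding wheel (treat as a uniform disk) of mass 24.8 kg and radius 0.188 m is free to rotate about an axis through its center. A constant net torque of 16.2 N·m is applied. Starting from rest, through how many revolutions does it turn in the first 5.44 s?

I = ½MR² = (1/2)(24.8)(0.188)² = 0.4383 kg·m².
α = τ/I = 16.2/0.4383 = 36.96 rad/s².
θ = ½αt² = ½(36.96)(5.44)² = 546.9 rad.
Revolutions = θ/(2π) = 87.05.

≈ 87.0 revolutions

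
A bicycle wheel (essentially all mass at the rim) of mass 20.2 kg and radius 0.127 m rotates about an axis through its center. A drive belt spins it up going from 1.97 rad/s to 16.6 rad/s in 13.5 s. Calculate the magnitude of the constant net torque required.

τ ≈ 0.353 N·m

I = MR² = (20.2)(0.127)² = 0.3258 kg·m².
α = Δω/Δt = (16.6 − 1.97)/13.5 = 1.084 rad/s².
τ = Iα = (0.3258)(1.084) = 0.3531 N·m.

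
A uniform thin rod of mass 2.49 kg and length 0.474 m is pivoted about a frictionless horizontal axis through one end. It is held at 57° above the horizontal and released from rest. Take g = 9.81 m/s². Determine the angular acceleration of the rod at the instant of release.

About the pivot, I = (1/3)ML² = (1/3)(2.49)(0.474)² = 0.1865 kg·m².
The weight acts at the center, a distance L/2 = 0.2370 m from the pivot; τ = Mg(L/2) cos 57° = 3.153 N·m.
α = τ/I = 3.153/0.1865 = 16.91 rad/s².
(Equivalently α = (3g/(2L)) cos 57° = 16.91 rad/s².)

α ≈ 16.9 rad/s²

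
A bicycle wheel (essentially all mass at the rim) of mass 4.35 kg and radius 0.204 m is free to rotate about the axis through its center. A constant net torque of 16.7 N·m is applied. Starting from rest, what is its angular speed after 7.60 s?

I = MR² = (4.35)(0.204)² = 0.1810 kg·m².
α = τ/I = 16.7/0.1810 = 92.25 rad/s².
ω = ω₀ + αt = 0 + (92.25)(7.60) = 701.1 rad/s.

ω ≈ 701 rad/s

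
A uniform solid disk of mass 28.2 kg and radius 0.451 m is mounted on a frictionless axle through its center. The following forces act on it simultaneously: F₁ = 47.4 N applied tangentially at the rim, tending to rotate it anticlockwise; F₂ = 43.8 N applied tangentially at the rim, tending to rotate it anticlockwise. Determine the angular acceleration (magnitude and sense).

α ≈ 14.3 rad/s², anticlockwise

I = ½MR² = (1/2)(28.2)(0.451)² = 2.868 kg·m².
Taking anticlockwise as positive: τ₁ = +(47.4)(0.451) = +21.38 N·m; τ₂ = +(43.8)(0.451) = +19.75 N·m.
Net torque τ = 41.13 N·m.
α = τ/I = 41.13/2.868 = 14.34 rad/s².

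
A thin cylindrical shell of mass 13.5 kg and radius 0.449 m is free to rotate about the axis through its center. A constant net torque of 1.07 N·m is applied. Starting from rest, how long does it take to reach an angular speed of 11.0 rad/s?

t ≈ 28.0 s

I = MR² = (13.5)(0.449)² = 2.722 kg·m².
α = τ/I = 1.07/2.722 = 0.3931 rad/s².
ω = αt ⇒ t = ω/α = 11.0/0.3931 = 27.98 s.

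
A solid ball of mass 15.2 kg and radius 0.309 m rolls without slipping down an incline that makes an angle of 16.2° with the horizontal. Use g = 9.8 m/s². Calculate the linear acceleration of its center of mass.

a ≈ 1.95 m/s²

Translation along the incline: Mg sinθ − f = Ma.
Rotation about the center: fR = Iα with I = (2/5)MR². No-slip gives a = αR, so f = (I/R²)a = (2/5)M a.
Substituting: Mg sinθ = (1 + 0.4000)Ma, so a = g sinθ/(1 + 0.4000) = (9.8) sin 16.2° / 1.400 = 1.953 m/s².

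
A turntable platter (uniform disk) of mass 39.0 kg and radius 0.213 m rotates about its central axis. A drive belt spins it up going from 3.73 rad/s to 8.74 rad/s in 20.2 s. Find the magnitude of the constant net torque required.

I = ½MR² = (1/2)(39.0)(0.213)² = 0.8847 kg·m².
α = Δω/Δt = (8.74 − 3.73)/20.2 = 0.2480 rad/s².
τ = Iα = (0.8847)(0.2480) = 0.2194 N·m.

τ ≈ 0.219 N·m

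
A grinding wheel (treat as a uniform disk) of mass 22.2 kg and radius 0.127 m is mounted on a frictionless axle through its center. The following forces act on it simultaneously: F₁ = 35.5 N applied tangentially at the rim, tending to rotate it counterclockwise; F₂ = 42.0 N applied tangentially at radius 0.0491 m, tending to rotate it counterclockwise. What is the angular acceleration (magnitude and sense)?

α ≈ 36.7 rad/s², counterclockwise

I = ½MR² = (1/2)(22.2)(0.127)² = 0.1790 kg·m².
Taking counterclockwise as positive: τ₁ = +(35.5)(0.127) = +4.508 N·m; τ₂ = +(42.0)(0.0491) = +2.062 N·m.
Net torque τ = 6.571 N·m.
α = τ/I = 6.571/0.1790 = 36.70 rad/s².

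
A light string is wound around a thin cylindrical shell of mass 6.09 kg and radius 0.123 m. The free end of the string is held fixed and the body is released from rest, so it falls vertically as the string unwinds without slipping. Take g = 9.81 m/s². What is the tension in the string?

Translation: Mg − T = Ma. Rotation about the center: TR = Iα with I = MR².
With a = αR: T = (I/R²)a = M a, so Mg = (1 + 1.000)Ma.
a = g/(1 + 1.000) = 9.81/2.000 = 4.905 m/s².
T = 1.000·M·a = (1.000)(6.09)(4.905) = 29.87 N.

T ≈ 29.9 N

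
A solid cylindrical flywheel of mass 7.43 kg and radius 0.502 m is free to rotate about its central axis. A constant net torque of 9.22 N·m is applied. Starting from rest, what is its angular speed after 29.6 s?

I = ½MR² = (1/2)(7.43)(0.502)² = 0.9362 kg·m².
α = τ/I = 9.22/0.9362 = 9.848 rad/s².
ω = ω₀ + αt = 0 + (9.848)(29.6) = 291.5 rad/s.

ω ≈ 292 rad/s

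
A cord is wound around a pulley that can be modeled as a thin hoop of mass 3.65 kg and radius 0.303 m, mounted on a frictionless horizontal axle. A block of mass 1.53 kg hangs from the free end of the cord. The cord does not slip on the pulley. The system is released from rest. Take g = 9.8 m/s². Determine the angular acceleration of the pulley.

α ≈ 9.55 rad/s²

I = MR² = (3.65)(0.303)² = 0.3351 kg·m².
Block: mg − T = ma. Pulley: TR = Iα. No-slip: a = αR, so T = (I/R²)a = 3.650·a.
Then mg = (m + 3.650)a, so a = (1.53)(9.8)/(1.53 + 3.650) = 2.895 m/s².
α = a/R = 2.895/0.303 = 9.553 rad/s².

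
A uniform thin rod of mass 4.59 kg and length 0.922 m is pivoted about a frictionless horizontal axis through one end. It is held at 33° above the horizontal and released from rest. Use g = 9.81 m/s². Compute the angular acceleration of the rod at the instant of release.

About the pivot, I = (1/3)ML² = (1/3)(4.59)(0.922)² = 1.301 kg·m².
The weight acts at the center, a distance L/2 = 0.4610 m from the pivot; τ = Mg(L/2) cos 33° = 17.41 N·m.
α = τ/I = 17.41/1.301 = 13.39 rad/s².

α ≈ 13.4 rad/s²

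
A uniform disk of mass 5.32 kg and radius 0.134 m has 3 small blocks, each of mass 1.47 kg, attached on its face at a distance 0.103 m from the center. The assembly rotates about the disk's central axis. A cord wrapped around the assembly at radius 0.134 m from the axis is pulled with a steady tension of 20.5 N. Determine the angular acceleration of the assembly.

α ≈ 29.1 rad/s²

I_disk = ½MR² = ½(5.32)(0.134)² = 0.04776 kg·m².
I_blocks = 3·m·r² = 3(1.47)(0.103)² = 0.04679 kg·m².
Total I = 0.09455 kg·m².
τ = F r = (20.5)(0.134) = 2.747 N·m.
α = τ/I = 2.747/0.09455 = 29.05 rad/s².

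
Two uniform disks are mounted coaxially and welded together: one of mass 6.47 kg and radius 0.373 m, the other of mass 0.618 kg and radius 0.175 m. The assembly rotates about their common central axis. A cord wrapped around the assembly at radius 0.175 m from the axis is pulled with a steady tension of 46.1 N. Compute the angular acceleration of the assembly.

I = ½M₁R₁² + ½M₂R₂² = ½(6.47)(0.373)² + ½(0.618)(0.175)² = 0.4595 kg·m².
τ = F r = (46.1)(0.175) = 8.067 N·m.
α = τ/I = 8.067/0.4595 = 17.56 rad/s².

α ≈ 17.6 rad/s²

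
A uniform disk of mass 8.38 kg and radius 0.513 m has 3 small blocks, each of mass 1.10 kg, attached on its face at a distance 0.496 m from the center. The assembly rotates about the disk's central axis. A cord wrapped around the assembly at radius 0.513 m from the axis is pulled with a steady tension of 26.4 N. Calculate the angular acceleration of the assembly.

α ≈ 7.07 rad/s²

I_disk = ½MR² = ½(8.38)(0.513)² = 1.103 kg·m².
I_blocks = 3·m·r² = 3(1.10)(0.496)² = 0.8119 kg·m².
Total I = 1.915 kg·m².
τ = F r = (26.4)(0.513) = 13.54 N·m.
α = τ/I = 13.54/1.915 = 7.074 rad/s².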